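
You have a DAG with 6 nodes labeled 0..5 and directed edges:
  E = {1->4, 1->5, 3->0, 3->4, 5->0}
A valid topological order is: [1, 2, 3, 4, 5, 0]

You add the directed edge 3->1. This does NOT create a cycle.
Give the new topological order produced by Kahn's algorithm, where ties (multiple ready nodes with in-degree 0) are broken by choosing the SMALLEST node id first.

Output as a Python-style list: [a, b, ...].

Answer: [2, 3, 1, 4, 5, 0]

Derivation:
Old toposort: [1, 2, 3, 4, 5, 0]
Added edge: 3->1
Position of 3 (2) > position of 1 (0). Must reorder: 3 must now come before 1.
Run Kahn's algorithm (break ties by smallest node id):
  initial in-degrees: [2, 1, 0, 0, 2, 1]
  ready (indeg=0): [2, 3]
  pop 2: no out-edges | ready=[3] | order so far=[2]
  pop 3: indeg[0]->1; indeg[1]->0; indeg[4]->1 | ready=[1] | order so far=[2, 3]
  pop 1: indeg[4]->0; indeg[5]->0 | ready=[4, 5] | order so far=[2, 3, 1]
  pop 4: no out-edges | ready=[5] | order so far=[2, 3, 1, 4]
  pop 5: indeg[0]->0 | ready=[0] | order so far=[2, 3, 1, 4, 5]
  pop 0: no out-edges | ready=[] | order so far=[2, 3, 1, 4, 5, 0]
  Result: [2, 3, 1, 4, 5, 0]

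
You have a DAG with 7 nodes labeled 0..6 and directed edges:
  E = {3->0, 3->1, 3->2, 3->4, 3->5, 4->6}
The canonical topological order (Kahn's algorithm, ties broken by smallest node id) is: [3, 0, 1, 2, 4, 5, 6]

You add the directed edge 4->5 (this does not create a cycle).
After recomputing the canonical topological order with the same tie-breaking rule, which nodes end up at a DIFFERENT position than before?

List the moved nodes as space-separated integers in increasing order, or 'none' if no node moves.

Old toposort: [3, 0, 1, 2, 4, 5, 6]
Added edge 4->5
Recompute Kahn (smallest-id tiebreak):
  initial in-degrees: [1, 1, 1, 0, 1, 2, 1]
  ready (indeg=0): [3]
  pop 3: indeg[0]->0; indeg[1]->0; indeg[2]->0; indeg[4]->0; indeg[5]->1 | ready=[0, 1, 2, 4] | order so far=[3]
  pop 0: no out-edges | ready=[1, 2, 4] | order so far=[3, 0]
  pop 1: no out-edges | ready=[2, 4] | order so far=[3, 0, 1]
  pop 2: no out-edges | ready=[4] | order so far=[3, 0, 1, 2]
  pop 4: indeg[5]->0; indeg[6]->0 | ready=[5, 6] | order so far=[3, 0, 1, 2, 4]
  pop 5: no out-edges | ready=[6] | order so far=[3, 0, 1, 2, 4, 5]
  pop 6: no out-edges | ready=[] | order so far=[3, 0, 1, 2, 4, 5, 6]
New canonical toposort: [3, 0, 1, 2, 4, 5, 6]
Compare positions:
  Node 0: index 1 -> 1 (same)
  Node 1: index 2 -> 2 (same)
  Node 2: index 3 -> 3 (same)
  Node 3: index 0 -> 0 (same)
  Node 4: index 4 -> 4 (same)
  Node 5: index 5 -> 5 (same)
  Node 6: index 6 -> 6 (same)
Nodes that changed position: none

Answer: none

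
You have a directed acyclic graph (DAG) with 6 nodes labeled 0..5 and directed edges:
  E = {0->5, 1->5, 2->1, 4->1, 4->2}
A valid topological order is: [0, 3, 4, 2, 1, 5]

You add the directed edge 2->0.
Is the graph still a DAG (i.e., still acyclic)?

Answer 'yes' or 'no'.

Answer: yes

Derivation:
Given toposort: [0, 3, 4, 2, 1, 5]
Position of 2: index 3; position of 0: index 0
New edge 2->0: backward (u after v in old order)
Backward edge: old toposort is now invalid. Check if this creates a cycle.
Does 0 already reach 2? Reachable from 0: [0, 5]. NO -> still a DAG (reorder needed).
Still a DAG? yes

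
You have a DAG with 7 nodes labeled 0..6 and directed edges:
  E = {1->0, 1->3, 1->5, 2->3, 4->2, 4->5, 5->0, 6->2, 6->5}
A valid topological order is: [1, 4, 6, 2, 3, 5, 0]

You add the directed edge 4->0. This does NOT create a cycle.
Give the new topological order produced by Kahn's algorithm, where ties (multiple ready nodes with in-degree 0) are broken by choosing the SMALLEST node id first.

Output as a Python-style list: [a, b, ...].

Old toposort: [1, 4, 6, 2, 3, 5, 0]
Added edge: 4->0
Position of 4 (1) < position of 0 (6). Old order still valid.
Run Kahn's algorithm (break ties by smallest node id):
  initial in-degrees: [3, 0, 2, 2, 0, 3, 0]
  ready (indeg=0): [1, 4, 6]
  pop 1: indeg[0]->2; indeg[3]->1; indeg[5]->2 | ready=[4, 6] | order so far=[1]
  pop 4: indeg[0]->1; indeg[2]->1; indeg[5]->1 | ready=[6] | order so far=[1, 4]
  pop 6: indeg[2]->0; indeg[5]->0 | ready=[2, 5] | order so far=[1, 4, 6]
  pop 2: indeg[3]->0 | ready=[3, 5] | order so far=[1, 4, 6, 2]
  pop 3: no out-edges | ready=[5] | order so far=[1, 4, 6, 2, 3]
  pop 5: indeg[0]->0 | ready=[0] | order so far=[1, 4, 6, 2, 3, 5]
  pop 0: no out-edges | ready=[] | order so far=[1, 4, 6, 2, 3, 5, 0]
  Result: [1, 4, 6, 2, 3, 5, 0]

Answer: [1, 4, 6, 2, 3, 5, 0]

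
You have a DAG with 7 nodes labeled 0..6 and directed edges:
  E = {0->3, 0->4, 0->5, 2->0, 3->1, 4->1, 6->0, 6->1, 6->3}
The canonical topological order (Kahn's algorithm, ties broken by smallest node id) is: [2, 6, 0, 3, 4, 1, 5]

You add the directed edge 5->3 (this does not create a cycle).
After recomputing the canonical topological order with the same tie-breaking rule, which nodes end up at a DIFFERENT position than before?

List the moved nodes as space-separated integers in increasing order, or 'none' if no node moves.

Answer: 1 3 4 5

Derivation:
Old toposort: [2, 6, 0, 3, 4, 1, 5]
Added edge 5->3
Recompute Kahn (smallest-id tiebreak):
  initial in-degrees: [2, 3, 0, 3, 1, 1, 0]
  ready (indeg=0): [2, 6]
  pop 2: indeg[0]->1 | ready=[6] | order so far=[2]
  pop 6: indeg[0]->0; indeg[1]->2; indeg[3]->2 | ready=[0] | order so far=[2, 6]
  pop 0: indeg[3]->1; indeg[4]->0; indeg[5]->0 | ready=[4, 5] | order so far=[2, 6, 0]
  pop 4: indeg[1]->1 | ready=[5] | order so far=[2, 6, 0, 4]
  pop 5: indeg[3]->0 | ready=[3] | order so far=[2, 6, 0, 4, 5]
  pop 3: indeg[1]->0 | ready=[1] | order so far=[2, 6, 0, 4, 5, 3]
  pop 1: no out-edges | ready=[] | order so far=[2, 6, 0, 4, 5, 3, 1]
New canonical toposort: [2, 6, 0, 4, 5, 3, 1]
Compare positions:
  Node 0: index 2 -> 2 (same)
  Node 1: index 5 -> 6 (moved)
  Node 2: index 0 -> 0 (same)
  Node 3: index 3 -> 5 (moved)
  Node 4: index 4 -> 3 (moved)
  Node 5: index 6 -> 4 (moved)
  Node 6: index 1 -> 1 (same)
Nodes that changed position: 1 3 4 5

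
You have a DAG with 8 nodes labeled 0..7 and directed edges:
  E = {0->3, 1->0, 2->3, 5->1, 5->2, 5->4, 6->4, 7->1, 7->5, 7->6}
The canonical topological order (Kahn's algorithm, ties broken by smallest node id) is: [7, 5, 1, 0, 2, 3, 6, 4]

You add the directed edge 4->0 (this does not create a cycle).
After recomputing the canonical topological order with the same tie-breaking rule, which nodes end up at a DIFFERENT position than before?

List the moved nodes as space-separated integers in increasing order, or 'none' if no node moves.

Answer: 0 2 3 4 6

Derivation:
Old toposort: [7, 5, 1, 0, 2, 3, 6, 4]
Added edge 4->0
Recompute Kahn (smallest-id tiebreak):
  initial in-degrees: [2, 2, 1, 2, 2, 1, 1, 0]
  ready (indeg=0): [7]
  pop 7: indeg[1]->1; indeg[5]->0; indeg[6]->0 | ready=[5, 6] | order so far=[7]
  pop 5: indeg[1]->0; indeg[2]->0; indeg[4]->1 | ready=[1, 2, 6] | order so far=[7, 5]
  pop 1: indeg[0]->1 | ready=[2, 6] | order so far=[7, 5, 1]
  pop 2: indeg[3]->1 | ready=[6] | order so far=[7, 5, 1, 2]
  pop 6: indeg[4]->0 | ready=[4] | order so far=[7, 5, 1, 2, 6]
  pop 4: indeg[0]->0 | ready=[0] | order so far=[7, 5, 1, 2, 6, 4]
  pop 0: indeg[3]->0 | ready=[3] | order so far=[7, 5, 1, 2, 6, 4, 0]
  pop 3: no out-edges | ready=[] | order so far=[7, 5, 1, 2, 6, 4, 0, 3]
New canonical toposort: [7, 5, 1, 2, 6, 4, 0, 3]
Compare positions:
  Node 0: index 3 -> 6 (moved)
  Node 1: index 2 -> 2 (same)
  Node 2: index 4 -> 3 (moved)
  Node 3: index 5 -> 7 (moved)
  Node 4: index 7 -> 5 (moved)
  Node 5: index 1 -> 1 (same)
  Node 6: index 6 -> 4 (moved)
  Node 7: index 0 -> 0 (same)
Nodes that changed position: 0 2 3 4 6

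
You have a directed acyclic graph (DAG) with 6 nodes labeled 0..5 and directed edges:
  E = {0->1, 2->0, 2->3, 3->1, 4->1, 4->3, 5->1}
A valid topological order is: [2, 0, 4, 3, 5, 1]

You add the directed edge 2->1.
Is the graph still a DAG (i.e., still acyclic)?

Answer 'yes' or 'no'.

Given toposort: [2, 0, 4, 3, 5, 1]
Position of 2: index 0; position of 1: index 5
New edge 2->1: forward
Forward edge: respects the existing order. Still a DAG, same toposort still valid.
Still a DAG? yes

Answer: yes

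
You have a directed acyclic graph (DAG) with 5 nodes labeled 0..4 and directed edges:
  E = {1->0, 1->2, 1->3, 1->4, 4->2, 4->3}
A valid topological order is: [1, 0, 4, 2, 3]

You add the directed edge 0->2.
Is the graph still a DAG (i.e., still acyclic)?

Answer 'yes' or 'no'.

Given toposort: [1, 0, 4, 2, 3]
Position of 0: index 1; position of 2: index 3
New edge 0->2: forward
Forward edge: respects the existing order. Still a DAG, same toposort still valid.
Still a DAG? yes

Answer: yes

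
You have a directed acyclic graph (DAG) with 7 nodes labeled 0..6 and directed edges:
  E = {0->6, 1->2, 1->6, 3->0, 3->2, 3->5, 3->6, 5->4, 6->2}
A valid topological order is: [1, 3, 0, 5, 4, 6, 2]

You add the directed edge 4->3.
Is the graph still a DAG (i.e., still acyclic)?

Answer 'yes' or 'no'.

Given toposort: [1, 3, 0, 5, 4, 6, 2]
Position of 4: index 4; position of 3: index 1
New edge 4->3: backward (u after v in old order)
Backward edge: old toposort is now invalid. Check if this creates a cycle.
Does 3 already reach 4? Reachable from 3: [0, 2, 3, 4, 5, 6]. YES -> cycle!
Still a DAG? no

Answer: no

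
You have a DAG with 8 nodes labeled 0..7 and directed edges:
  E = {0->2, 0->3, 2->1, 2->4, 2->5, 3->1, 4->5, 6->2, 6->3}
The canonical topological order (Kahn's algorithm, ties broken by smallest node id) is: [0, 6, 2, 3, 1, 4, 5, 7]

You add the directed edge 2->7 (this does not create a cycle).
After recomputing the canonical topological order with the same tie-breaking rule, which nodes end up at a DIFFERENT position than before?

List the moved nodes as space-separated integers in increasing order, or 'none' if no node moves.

Old toposort: [0, 6, 2, 3, 1, 4, 5, 7]
Added edge 2->7
Recompute Kahn (smallest-id tiebreak):
  initial in-degrees: [0, 2, 2, 2, 1, 2, 0, 1]
  ready (indeg=0): [0, 6]
  pop 0: indeg[2]->1; indeg[3]->1 | ready=[6] | order so far=[0]
  pop 6: indeg[2]->0; indeg[3]->0 | ready=[2, 3] | order so far=[0, 6]
  pop 2: indeg[1]->1; indeg[4]->0; indeg[5]->1; indeg[7]->0 | ready=[3, 4, 7] | order so far=[0, 6, 2]
  pop 3: indeg[1]->0 | ready=[1, 4, 7] | order so far=[0, 6, 2, 3]
  pop 1: no out-edges | ready=[4, 7] | order so far=[0, 6, 2, 3, 1]
  pop 4: indeg[5]->0 | ready=[5, 7] | order so far=[0, 6, 2, 3, 1, 4]
  pop 5: no out-edges | ready=[7] | order so far=[0, 6, 2, 3, 1, 4, 5]
  pop 7: no out-edges | ready=[] | order so far=[0, 6, 2, 3, 1, 4, 5, 7]
New canonical toposort: [0, 6, 2, 3, 1, 4, 5, 7]
Compare positions:
  Node 0: index 0 -> 0 (same)
  Node 1: index 4 -> 4 (same)
  Node 2: index 2 -> 2 (same)
  Node 3: index 3 -> 3 (same)
  Node 4: index 5 -> 5 (same)
  Node 5: index 6 -> 6 (same)
  Node 6: index 1 -> 1 (same)
  Node 7: index 7 -> 7 (same)
Nodes that changed position: none

Answer: none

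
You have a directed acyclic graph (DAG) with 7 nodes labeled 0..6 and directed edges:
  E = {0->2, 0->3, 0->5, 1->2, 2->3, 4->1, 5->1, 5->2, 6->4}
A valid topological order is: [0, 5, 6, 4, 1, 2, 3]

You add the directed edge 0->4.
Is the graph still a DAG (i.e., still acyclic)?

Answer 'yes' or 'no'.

Given toposort: [0, 5, 6, 4, 1, 2, 3]
Position of 0: index 0; position of 4: index 3
New edge 0->4: forward
Forward edge: respects the existing order. Still a DAG, same toposort still valid.
Still a DAG? yes

Answer: yes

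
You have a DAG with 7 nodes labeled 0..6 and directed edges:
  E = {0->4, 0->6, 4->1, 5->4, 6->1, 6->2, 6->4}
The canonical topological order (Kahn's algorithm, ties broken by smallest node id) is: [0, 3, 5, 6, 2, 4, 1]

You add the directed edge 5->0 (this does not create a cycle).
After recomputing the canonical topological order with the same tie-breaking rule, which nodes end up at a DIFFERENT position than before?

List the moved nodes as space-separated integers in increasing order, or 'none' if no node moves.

Old toposort: [0, 3, 5, 6, 2, 4, 1]
Added edge 5->0
Recompute Kahn (smallest-id tiebreak):
  initial in-degrees: [1, 2, 1, 0, 3, 0, 1]
  ready (indeg=0): [3, 5]
  pop 3: no out-edges | ready=[5] | order so far=[3]
  pop 5: indeg[0]->0; indeg[4]->2 | ready=[0] | order so far=[3, 5]
  pop 0: indeg[4]->1; indeg[6]->0 | ready=[6] | order so far=[3, 5, 0]
  pop 6: indeg[1]->1; indeg[2]->0; indeg[4]->0 | ready=[2, 4] | order so far=[3, 5, 0, 6]
  pop 2: no out-edges | ready=[4] | order so far=[3, 5, 0, 6, 2]
  pop 4: indeg[1]->0 | ready=[1] | order so far=[3, 5, 0, 6, 2, 4]
  pop 1: no out-edges | ready=[] | order so far=[3, 5, 0, 6, 2, 4, 1]
New canonical toposort: [3, 5, 0, 6, 2, 4, 1]
Compare positions:
  Node 0: index 0 -> 2 (moved)
  Node 1: index 6 -> 6 (same)
  Node 2: index 4 -> 4 (same)
  Node 3: index 1 -> 0 (moved)
  Node 4: index 5 -> 5 (same)
  Node 5: index 2 -> 1 (moved)
  Node 6: index 3 -> 3 (same)
Nodes that changed position: 0 3 5

Answer: 0 3 5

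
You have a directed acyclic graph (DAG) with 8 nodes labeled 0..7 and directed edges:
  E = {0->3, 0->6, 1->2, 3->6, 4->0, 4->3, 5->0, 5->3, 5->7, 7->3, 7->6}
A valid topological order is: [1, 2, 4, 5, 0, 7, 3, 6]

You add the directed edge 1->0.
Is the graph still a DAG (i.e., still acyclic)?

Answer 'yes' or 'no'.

Given toposort: [1, 2, 4, 5, 0, 7, 3, 6]
Position of 1: index 0; position of 0: index 4
New edge 1->0: forward
Forward edge: respects the existing order. Still a DAG, same toposort still valid.
Still a DAG? yes

Answer: yes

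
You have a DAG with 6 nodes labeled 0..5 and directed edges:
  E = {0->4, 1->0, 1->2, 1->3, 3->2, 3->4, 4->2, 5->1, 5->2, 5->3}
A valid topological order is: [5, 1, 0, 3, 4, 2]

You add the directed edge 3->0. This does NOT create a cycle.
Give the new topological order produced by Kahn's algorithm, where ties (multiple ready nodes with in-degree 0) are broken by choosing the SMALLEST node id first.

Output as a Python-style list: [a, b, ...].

Old toposort: [5, 1, 0, 3, 4, 2]
Added edge: 3->0
Position of 3 (3) > position of 0 (2). Must reorder: 3 must now come before 0.
Run Kahn's algorithm (break ties by smallest node id):
  initial in-degrees: [2, 1, 4, 2, 2, 0]
  ready (indeg=0): [5]
  pop 5: indeg[1]->0; indeg[2]->3; indeg[3]->1 | ready=[1] | order so far=[5]
  pop 1: indeg[0]->1; indeg[2]->2; indeg[3]->0 | ready=[3] | order so far=[5, 1]
  pop 3: indeg[0]->0; indeg[2]->1; indeg[4]->1 | ready=[0] | order so far=[5, 1, 3]
  pop 0: indeg[4]->0 | ready=[4] | order so far=[5, 1, 3, 0]
  pop 4: indeg[2]->0 | ready=[2] | order so far=[5, 1, 3, 0, 4]
  pop 2: no out-edges | ready=[] | order so far=[5, 1, 3, 0, 4, 2]
  Result: [5, 1, 3, 0, 4, 2]

Answer: [5, 1, 3, 0, 4, 2]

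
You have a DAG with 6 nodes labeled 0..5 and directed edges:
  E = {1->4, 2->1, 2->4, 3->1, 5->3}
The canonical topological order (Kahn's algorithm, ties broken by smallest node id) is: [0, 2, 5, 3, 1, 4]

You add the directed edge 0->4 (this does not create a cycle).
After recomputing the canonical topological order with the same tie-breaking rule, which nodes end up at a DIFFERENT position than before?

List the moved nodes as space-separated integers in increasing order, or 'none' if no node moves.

Old toposort: [0, 2, 5, 3, 1, 4]
Added edge 0->4
Recompute Kahn (smallest-id tiebreak):
  initial in-degrees: [0, 2, 0, 1, 3, 0]
  ready (indeg=0): [0, 2, 5]
  pop 0: indeg[4]->2 | ready=[2, 5] | order so far=[0]
  pop 2: indeg[1]->1; indeg[4]->1 | ready=[5] | order so far=[0, 2]
  pop 5: indeg[3]->0 | ready=[3] | order so far=[0, 2, 5]
  pop 3: indeg[1]->0 | ready=[1] | order so far=[0, 2, 5, 3]
  pop 1: indeg[4]->0 | ready=[4] | order so far=[0, 2, 5, 3, 1]
  pop 4: no out-edges | ready=[] | order so far=[0, 2, 5, 3, 1, 4]
New canonical toposort: [0, 2, 5, 3, 1, 4]
Compare positions:
  Node 0: index 0 -> 0 (same)
  Node 1: index 4 -> 4 (same)
  Node 2: index 1 -> 1 (same)
  Node 3: index 3 -> 3 (same)
  Node 4: index 5 -> 5 (same)
  Node 5: index 2 -> 2 (same)
Nodes that changed position: none

Answer: none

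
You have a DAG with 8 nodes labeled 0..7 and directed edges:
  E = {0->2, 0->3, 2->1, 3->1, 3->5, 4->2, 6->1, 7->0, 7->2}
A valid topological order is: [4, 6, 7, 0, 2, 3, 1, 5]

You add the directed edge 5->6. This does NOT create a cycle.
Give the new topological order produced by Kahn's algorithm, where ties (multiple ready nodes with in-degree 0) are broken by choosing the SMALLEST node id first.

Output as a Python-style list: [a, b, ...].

Answer: [4, 7, 0, 2, 3, 5, 6, 1]

Derivation:
Old toposort: [4, 6, 7, 0, 2, 3, 1, 5]
Added edge: 5->6
Position of 5 (7) > position of 6 (1). Must reorder: 5 must now come before 6.
Run Kahn's algorithm (break ties by smallest node id):
  initial in-degrees: [1, 3, 3, 1, 0, 1, 1, 0]
  ready (indeg=0): [4, 7]
  pop 4: indeg[2]->2 | ready=[7] | order so far=[4]
  pop 7: indeg[0]->0; indeg[2]->1 | ready=[0] | order so far=[4, 7]
  pop 0: indeg[2]->0; indeg[3]->0 | ready=[2, 3] | order so far=[4, 7, 0]
  pop 2: indeg[1]->2 | ready=[3] | order so far=[4, 7, 0, 2]
  pop 3: indeg[1]->1; indeg[5]->0 | ready=[5] | order so far=[4, 7, 0, 2, 3]
  pop 5: indeg[6]->0 | ready=[6] | order so far=[4, 7, 0, 2, 3, 5]
  pop 6: indeg[1]->0 | ready=[1] | order so far=[4, 7, 0, 2, 3, 5, 6]
  pop 1: no out-edges | ready=[] | order so far=[4, 7, 0, 2, 3, 5, 6, 1]
  Result: [4, 7, 0, 2, 3, 5, 6, 1]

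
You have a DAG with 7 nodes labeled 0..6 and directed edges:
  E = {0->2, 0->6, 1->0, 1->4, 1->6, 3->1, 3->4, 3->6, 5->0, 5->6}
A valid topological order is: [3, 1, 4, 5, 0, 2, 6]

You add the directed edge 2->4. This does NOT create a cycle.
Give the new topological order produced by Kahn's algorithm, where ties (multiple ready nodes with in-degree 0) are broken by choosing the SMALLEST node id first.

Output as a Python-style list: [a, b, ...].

Old toposort: [3, 1, 4, 5, 0, 2, 6]
Added edge: 2->4
Position of 2 (5) > position of 4 (2). Must reorder: 2 must now come before 4.
Run Kahn's algorithm (break ties by smallest node id):
  initial in-degrees: [2, 1, 1, 0, 3, 0, 4]
  ready (indeg=0): [3, 5]
  pop 3: indeg[1]->0; indeg[4]->2; indeg[6]->3 | ready=[1, 5] | order so far=[3]
  pop 1: indeg[0]->1; indeg[4]->1; indeg[6]->2 | ready=[5] | order so far=[3, 1]
  pop 5: indeg[0]->0; indeg[6]->1 | ready=[0] | order so far=[3, 1, 5]
  pop 0: indeg[2]->0; indeg[6]->0 | ready=[2, 6] | order so far=[3, 1, 5, 0]
  pop 2: indeg[4]->0 | ready=[4, 6] | order so far=[3, 1, 5, 0, 2]
  pop 4: no out-edges | ready=[6] | order so far=[3, 1, 5, 0, 2, 4]
  pop 6: no out-edges | ready=[] | order so far=[3, 1, 5, 0, 2, 4, 6]
  Result: [3, 1, 5, 0, 2, 4, 6]

Answer: [3, 1, 5, 0, 2, 4, 6]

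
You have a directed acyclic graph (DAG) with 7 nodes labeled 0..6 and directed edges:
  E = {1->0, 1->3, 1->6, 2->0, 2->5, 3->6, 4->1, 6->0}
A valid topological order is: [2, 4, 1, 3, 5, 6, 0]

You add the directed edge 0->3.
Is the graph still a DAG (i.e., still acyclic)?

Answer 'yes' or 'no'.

Answer: no

Derivation:
Given toposort: [2, 4, 1, 3, 5, 6, 0]
Position of 0: index 6; position of 3: index 3
New edge 0->3: backward (u after v in old order)
Backward edge: old toposort is now invalid. Check if this creates a cycle.
Does 3 already reach 0? Reachable from 3: [0, 3, 6]. YES -> cycle!
Still a DAG? no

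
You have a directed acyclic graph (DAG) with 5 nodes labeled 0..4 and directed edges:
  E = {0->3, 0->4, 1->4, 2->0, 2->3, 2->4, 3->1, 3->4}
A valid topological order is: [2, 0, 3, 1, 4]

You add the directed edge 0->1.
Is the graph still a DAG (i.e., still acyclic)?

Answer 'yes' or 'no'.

Answer: yes

Derivation:
Given toposort: [2, 0, 3, 1, 4]
Position of 0: index 1; position of 1: index 3
New edge 0->1: forward
Forward edge: respects the existing order. Still a DAG, same toposort still valid.
Still a DAG? yes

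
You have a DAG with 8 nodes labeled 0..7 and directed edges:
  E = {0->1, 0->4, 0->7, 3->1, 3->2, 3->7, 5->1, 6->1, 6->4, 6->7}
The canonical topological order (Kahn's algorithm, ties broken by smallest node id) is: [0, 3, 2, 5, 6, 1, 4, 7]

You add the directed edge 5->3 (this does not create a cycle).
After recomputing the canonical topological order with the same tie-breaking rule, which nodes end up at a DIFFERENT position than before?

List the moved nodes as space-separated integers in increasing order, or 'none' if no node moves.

Old toposort: [0, 3, 2, 5, 6, 1, 4, 7]
Added edge 5->3
Recompute Kahn (smallest-id tiebreak):
  initial in-degrees: [0, 4, 1, 1, 2, 0, 0, 3]
  ready (indeg=0): [0, 5, 6]
  pop 0: indeg[1]->3; indeg[4]->1; indeg[7]->2 | ready=[5, 6] | order so far=[0]
  pop 5: indeg[1]->2; indeg[3]->0 | ready=[3, 6] | order so far=[0, 5]
  pop 3: indeg[1]->1; indeg[2]->0; indeg[7]->1 | ready=[2, 6] | order so far=[0, 5, 3]
  pop 2: no out-edges | ready=[6] | order so far=[0, 5, 3, 2]
  pop 6: indeg[1]->0; indeg[4]->0; indeg[7]->0 | ready=[1, 4, 7] | order so far=[0, 5, 3, 2, 6]
  pop 1: no out-edges | ready=[4, 7] | order so far=[0, 5, 3, 2, 6, 1]
  pop 4: no out-edges | ready=[7] | order so far=[0, 5, 3, 2, 6, 1, 4]
  pop 7: no out-edges | ready=[] | order so far=[0, 5, 3, 2, 6, 1, 4, 7]
New canonical toposort: [0, 5, 3, 2, 6, 1, 4, 7]
Compare positions:
  Node 0: index 0 -> 0 (same)
  Node 1: index 5 -> 5 (same)
  Node 2: index 2 -> 3 (moved)
  Node 3: index 1 -> 2 (moved)
  Node 4: index 6 -> 6 (same)
  Node 5: index 3 -> 1 (moved)
  Node 6: index 4 -> 4 (same)
  Node 7: index 7 -> 7 (same)
Nodes that changed position: 2 3 5

Answer: 2 3 5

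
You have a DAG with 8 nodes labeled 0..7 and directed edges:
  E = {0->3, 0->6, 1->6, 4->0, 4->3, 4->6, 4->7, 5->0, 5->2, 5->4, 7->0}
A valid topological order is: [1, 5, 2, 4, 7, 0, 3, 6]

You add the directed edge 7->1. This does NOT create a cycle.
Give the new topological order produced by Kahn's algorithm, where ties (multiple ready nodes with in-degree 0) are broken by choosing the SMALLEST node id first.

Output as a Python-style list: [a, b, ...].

Answer: [5, 2, 4, 7, 0, 1, 3, 6]

Derivation:
Old toposort: [1, 5, 2, 4, 7, 0, 3, 6]
Added edge: 7->1
Position of 7 (4) > position of 1 (0). Must reorder: 7 must now come before 1.
Run Kahn's algorithm (break ties by smallest node id):
  initial in-degrees: [3, 1, 1, 2, 1, 0, 3, 1]
  ready (indeg=0): [5]
  pop 5: indeg[0]->2; indeg[2]->0; indeg[4]->0 | ready=[2, 4] | order so far=[5]
  pop 2: no out-edges | ready=[4] | order so far=[5, 2]
  pop 4: indeg[0]->1; indeg[3]->1; indeg[6]->2; indeg[7]->0 | ready=[7] | order so far=[5, 2, 4]
  pop 7: indeg[0]->0; indeg[1]->0 | ready=[0, 1] | order so far=[5, 2, 4, 7]
  pop 0: indeg[3]->0; indeg[6]->1 | ready=[1, 3] | order so far=[5, 2, 4, 7, 0]
  pop 1: indeg[6]->0 | ready=[3, 6] | order so far=[5, 2, 4, 7, 0, 1]
  pop 3: no out-edges | ready=[6] | order so far=[5, 2, 4, 7, 0, 1, 3]
  pop 6: no out-edges | ready=[] | order so far=[5, 2, 4, 7, 0, 1, 3, 6]
  Result: [5, 2, 4, 7, 0, 1, 3, 6]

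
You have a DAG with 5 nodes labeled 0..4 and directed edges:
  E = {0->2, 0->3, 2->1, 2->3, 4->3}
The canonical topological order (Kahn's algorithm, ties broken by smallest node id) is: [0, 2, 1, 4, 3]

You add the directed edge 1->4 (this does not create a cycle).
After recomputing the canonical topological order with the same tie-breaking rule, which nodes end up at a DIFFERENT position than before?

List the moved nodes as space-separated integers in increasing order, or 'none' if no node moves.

Answer: none

Derivation:
Old toposort: [0, 2, 1, 4, 3]
Added edge 1->4
Recompute Kahn (smallest-id tiebreak):
  initial in-degrees: [0, 1, 1, 3, 1]
  ready (indeg=0): [0]
  pop 0: indeg[2]->0; indeg[3]->2 | ready=[2] | order so far=[0]
  pop 2: indeg[1]->0; indeg[3]->1 | ready=[1] | order so far=[0, 2]
  pop 1: indeg[4]->0 | ready=[4] | order so far=[0, 2, 1]
  pop 4: indeg[3]->0 | ready=[3] | order so far=[0, 2, 1, 4]
  pop 3: no out-edges | ready=[] | order so far=[0, 2, 1, 4, 3]
New canonical toposort: [0, 2, 1, 4, 3]
Compare positions:
  Node 0: index 0 -> 0 (same)
  Node 1: index 2 -> 2 (same)
  Node 2: index 1 -> 1 (same)
  Node 3: index 4 -> 4 (same)
  Node 4: index 3 -> 3 (same)
Nodes that changed position: none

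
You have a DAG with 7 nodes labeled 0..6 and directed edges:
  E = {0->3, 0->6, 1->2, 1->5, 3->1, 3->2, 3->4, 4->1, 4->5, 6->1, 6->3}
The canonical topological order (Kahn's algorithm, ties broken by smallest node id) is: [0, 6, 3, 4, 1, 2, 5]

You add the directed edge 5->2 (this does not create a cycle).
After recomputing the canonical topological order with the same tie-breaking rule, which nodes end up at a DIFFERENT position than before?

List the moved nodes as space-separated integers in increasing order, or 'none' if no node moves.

Answer: 2 5

Derivation:
Old toposort: [0, 6, 3, 4, 1, 2, 5]
Added edge 5->2
Recompute Kahn (smallest-id tiebreak):
  initial in-degrees: [0, 3, 3, 2, 1, 2, 1]
  ready (indeg=0): [0]
  pop 0: indeg[3]->1; indeg[6]->0 | ready=[6] | order so far=[0]
  pop 6: indeg[1]->2; indeg[3]->0 | ready=[3] | order so far=[0, 6]
  pop 3: indeg[1]->1; indeg[2]->2; indeg[4]->0 | ready=[4] | order so far=[0, 6, 3]
  pop 4: indeg[1]->0; indeg[5]->1 | ready=[1] | order so far=[0, 6, 3, 4]
  pop 1: indeg[2]->1; indeg[5]->0 | ready=[5] | order so far=[0, 6, 3, 4, 1]
  pop 5: indeg[2]->0 | ready=[2] | order so far=[0, 6, 3, 4, 1, 5]
  pop 2: no out-edges | ready=[] | order so far=[0, 6, 3, 4, 1, 5, 2]
New canonical toposort: [0, 6, 3, 4, 1, 5, 2]
Compare positions:
  Node 0: index 0 -> 0 (same)
  Node 1: index 4 -> 4 (same)
  Node 2: index 5 -> 6 (moved)
  Node 3: index 2 -> 2 (same)
  Node 4: index 3 -> 3 (same)
  Node 5: index 6 -> 5 (moved)
  Node 6: index 1 -> 1 (same)
Nodes that changed position: 2 5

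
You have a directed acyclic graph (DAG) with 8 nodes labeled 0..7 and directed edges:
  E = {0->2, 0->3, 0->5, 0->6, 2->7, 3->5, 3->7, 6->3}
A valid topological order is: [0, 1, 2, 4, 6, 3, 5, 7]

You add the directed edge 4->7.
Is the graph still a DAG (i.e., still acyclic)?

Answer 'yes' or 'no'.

Given toposort: [0, 1, 2, 4, 6, 3, 5, 7]
Position of 4: index 3; position of 7: index 7
New edge 4->7: forward
Forward edge: respects the existing order. Still a DAG, same toposort still valid.
Still a DAG? yes

Answer: yes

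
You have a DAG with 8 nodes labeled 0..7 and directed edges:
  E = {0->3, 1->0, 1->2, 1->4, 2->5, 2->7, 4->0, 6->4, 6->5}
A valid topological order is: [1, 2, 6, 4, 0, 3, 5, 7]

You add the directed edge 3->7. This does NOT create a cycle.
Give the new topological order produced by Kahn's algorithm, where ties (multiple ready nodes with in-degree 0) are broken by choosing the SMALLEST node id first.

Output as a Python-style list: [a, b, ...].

Answer: [1, 2, 6, 4, 0, 3, 5, 7]

Derivation:
Old toposort: [1, 2, 6, 4, 0, 3, 5, 7]
Added edge: 3->7
Position of 3 (5) < position of 7 (7). Old order still valid.
Run Kahn's algorithm (break ties by smallest node id):
  initial in-degrees: [2, 0, 1, 1, 2, 2, 0, 2]
  ready (indeg=0): [1, 6]
  pop 1: indeg[0]->1; indeg[2]->0; indeg[4]->1 | ready=[2, 6] | order so far=[1]
  pop 2: indeg[5]->1; indeg[7]->1 | ready=[6] | order so far=[1, 2]
  pop 6: indeg[4]->0; indeg[5]->0 | ready=[4, 5] | order so far=[1, 2, 6]
  pop 4: indeg[0]->0 | ready=[0, 5] | order so far=[1, 2, 6, 4]
  pop 0: indeg[3]->0 | ready=[3, 5] | order so far=[1, 2, 6, 4, 0]
  pop 3: indeg[7]->0 | ready=[5, 7] | order so far=[1, 2, 6, 4, 0, 3]
  pop 5: no out-edges | ready=[7] | order so far=[1, 2, 6, 4, 0, 3, 5]
  pop 7: no out-edges | ready=[] | order so far=[1, 2, 6, 4, 0, 3, 5, 7]
  Result: [1, 2, 6, 4, 0, 3, 5, 7]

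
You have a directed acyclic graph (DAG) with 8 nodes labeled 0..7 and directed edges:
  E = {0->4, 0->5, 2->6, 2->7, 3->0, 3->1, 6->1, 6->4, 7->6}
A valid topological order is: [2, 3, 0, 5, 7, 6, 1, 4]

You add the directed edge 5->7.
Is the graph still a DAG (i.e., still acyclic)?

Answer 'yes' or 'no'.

Given toposort: [2, 3, 0, 5, 7, 6, 1, 4]
Position of 5: index 3; position of 7: index 4
New edge 5->7: forward
Forward edge: respects the existing order. Still a DAG, same toposort still valid.
Still a DAG? yes

Answer: yes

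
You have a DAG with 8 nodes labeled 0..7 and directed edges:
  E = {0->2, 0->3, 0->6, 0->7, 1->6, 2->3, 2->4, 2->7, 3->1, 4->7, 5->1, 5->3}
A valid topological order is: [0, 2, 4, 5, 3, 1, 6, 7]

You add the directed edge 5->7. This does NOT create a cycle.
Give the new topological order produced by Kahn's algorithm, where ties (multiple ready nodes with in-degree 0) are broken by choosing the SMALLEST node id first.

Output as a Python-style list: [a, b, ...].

Old toposort: [0, 2, 4, 5, 3, 1, 6, 7]
Added edge: 5->7
Position of 5 (3) < position of 7 (7). Old order still valid.
Run Kahn's algorithm (break ties by smallest node id):
  initial in-degrees: [0, 2, 1, 3, 1, 0, 2, 4]
  ready (indeg=0): [0, 5]
  pop 0: indeg[2]->0; indeg[3]->2; indeg[6]->1; indeg[7]->3 | ready=[2, 5] | order so far=[0]
  pop 2: indeg[3]->1; indeg[4]->0; indeg[7]->2 | ready=[4, 5] | order so far=[0, 2]
  pop 4: indeg[7]->1 | ready=[5] | order so far=[0, 2, 4]
  pop 5: indeg[1]->1; indeg[3]->0; indeg[7]->0 | ready=[3, 7] | order so far=[0, 2, 4, 5]
  pop 3: indeg[1]->0 | ready=[1, 7] | order so far=[0, 2, 4, 5, 3]
  pop 1: indeg[6]->0 | ready=[6, 7] | order so far=[0, 2, 4, 5, 3, 1]
  pop 6: no out-edges | ready=[7] | order so far=[0, 2, 4, 5, 3, 1, 6]
  pop 7: no out-edges | ready=[] | order so far=[0, 2, 4, 5, 3, 1, 6, 7]
  Result: [0, 2, 4, 5, 3, 1, 6, 7]

Answer: [0, 2, 4, 5, 3, 1, 6, 7]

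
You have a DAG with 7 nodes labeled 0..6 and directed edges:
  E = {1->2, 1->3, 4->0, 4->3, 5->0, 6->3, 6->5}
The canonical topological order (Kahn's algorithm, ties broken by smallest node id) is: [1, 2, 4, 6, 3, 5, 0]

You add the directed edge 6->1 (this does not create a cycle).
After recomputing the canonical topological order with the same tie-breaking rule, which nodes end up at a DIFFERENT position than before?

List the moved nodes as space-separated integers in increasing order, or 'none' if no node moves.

Answer: 1 2 4 6

Derivation:
Old toposort: [1, 2, 4, 6, 3, 5, 0]
Added edge 6->1
Recompute Kahn (smallest-id tiebreak):
  initial in-degrees: [2, 1, 1, 3, 0, 1, 0]
  ready (indeg=0): [4, 6]
  pop 4: indeg[0]->1; indeg[3]->2 | ready=[6] | order so far=[4]
  pop 6: indeg[1]->0; indeg[3]->1; indeg[5]->0 | ready=[1, 5] | order so far=[4, 6]
  pop 1: indeg[2]->0; indeg[3]->0 | ready=[2, 3, 5] | order so far=[4, 6, 1]
  pop 2: no out-edges | ready=[3, 5] | order so far=[4, 6, 1, 2]
  pop 3: no out-edges | ready=[5] | order so far=[4, 6, 1, 2, 3]
  pop 5: indeg[0]->0 | ready=[0] | order so far=[4, 6, 1, 2, 3, 5]
  pop 0: no out-edges | ready=[] | order so far=[4, 6, 1, 2, 3, 5, 0]
New canonical toposort: [4, 6, 1, 2, 3, 5, 0]
Compare positions:
  Node 0: index 6 -> 6 (same)
  Node 1: index 0 -> 2 (moved)
  Node 2: index 1 -> 3 (moved)
  Node 3: index 4 -> 4 (same)
  Node 4: index 2 -> 0 (moved)
  Node 5: index 5 -> 5 (same)
  Node 6: index 3 -> 1 (moved)
Nodes that changed position: 1 2 4 6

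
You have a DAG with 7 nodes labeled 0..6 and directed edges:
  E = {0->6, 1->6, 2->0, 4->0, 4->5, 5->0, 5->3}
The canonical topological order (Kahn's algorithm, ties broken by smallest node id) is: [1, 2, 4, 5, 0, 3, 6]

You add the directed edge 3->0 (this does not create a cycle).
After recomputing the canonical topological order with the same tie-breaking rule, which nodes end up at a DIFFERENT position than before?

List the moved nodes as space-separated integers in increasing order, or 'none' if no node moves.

Old toposort: [1, 2, 4, 5, 0, 3, 6]
Added edge 3->0
Recompute Kahn (smallest-id tiebreak):
  initial in-degrees: [4, 0, 0, 1, 0, 1, 2]
  ready (indeg=0): [1, 2, 4]
  pop 1: indeg[6]->1 | ready=[2, 4] | order so far=[1]
  pop 2: indeg[0]->3 | ready=[4] | order so far=[1, 2]
  pop 4: indeg[0]->2; indeg[5]->0 | ready=[5] | order so far=[1, 2, 4]
  pop 5: indeg[0]->1; indeg[3]->0 | ready=[3] | order so far=[1, 2, 4, 5]
  pop 3: indeg[0]->0 | ready=[0] | order so far=[1, 2, 4, 5, 3]
  pop 0: indeg[6]->0 | ready=[6] | order so far=[1, 2, 4, 5, 3, 0]
  pop 6: no out-edges | ready=[] | order so far=[1, 2, 4, 5, 3, 0, 6]
New canonical toposort: [1, 2, 4, 5, 3, 0, 6]
Compare positions:
  Node 0: index 4 -> 5 (moved)
  Node 1: index 0 -> 0 (same)
  Node 2: index 1 -> 1 (same)
  Node 3: index 5 -> 4 (moved)
  Node 4: index 2 -> 2 (same)
  Node 5: index 3 -> 3 (same)
  Node 6: index 6 -> 6 (same)
Nodes that changed position: 0 3

Answer: 0 3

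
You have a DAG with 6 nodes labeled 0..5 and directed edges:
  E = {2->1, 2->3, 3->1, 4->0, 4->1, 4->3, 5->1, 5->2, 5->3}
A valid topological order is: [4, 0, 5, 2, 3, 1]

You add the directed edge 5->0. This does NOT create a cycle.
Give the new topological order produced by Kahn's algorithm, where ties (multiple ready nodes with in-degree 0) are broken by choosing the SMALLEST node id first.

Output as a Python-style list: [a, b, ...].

Answer: [4, 5, 0, 2, 3, 1]

Derivation:
Old toposort: [4, 0, 5, 2, 3, 1]
Added edge: 5->0
Position of 5 (2) > position of 0 (1). Must reorder: 5 must now come before 0.
Run Kahn's algorithm (break ties by smallest node id):
  initial in-degrees: [2, 4, 1, 3, 0, 0]
  ready (indeg=0): [4, 5]
  pop 4: indeg[0]->1; indeg[1]->3; indeg[3]->2 | ready=[5] | order so far=[4]
  pop 5: indeg[0]->0; indeg[1]->2; indeg[2]->0; indeg[3]->1 | ready=[0, 2] | order so far=[4, 5]
  pop 0: no out-edges | ready=[2] | order so far=[4, 5, 0]
  pop 2: indeg[1]->1; indeg[3]->0 | ready=[3] | order so far=[4, 5, 0, 2]
  pop 3: indeg[1]->0 | ready=[1] | order so far=[4, 5, 0, 2, 3]
  pop 1: no out-edges | ready=[] | order so far=[4, 5, 0, 2, 3, 1]
  Result: [4, 5, 0, 2, 3, 1]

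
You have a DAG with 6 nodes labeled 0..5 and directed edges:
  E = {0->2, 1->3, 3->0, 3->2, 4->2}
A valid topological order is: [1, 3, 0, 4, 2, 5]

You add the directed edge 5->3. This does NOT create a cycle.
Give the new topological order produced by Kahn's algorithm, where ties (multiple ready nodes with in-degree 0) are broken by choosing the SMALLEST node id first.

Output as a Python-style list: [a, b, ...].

Old toposort: [1, 3, 0, 4, 2, 5]
Added edge: 5->3
Position of 5 (5) > position of 3 (1). Must reorder: 5 must now come before 3.
Run Kahn's algorithm (break ties by smallest node id):
  initial in-degrees: [1, 0, 3, 2, 0, 0]
  ready (indeg=0): [1, 4, 5]
  pop 1: indeg[3]->1 | ready=[4, 5] | order so far=[1]
  pop 4: indeg[2]->2 | ready=[5] | order so far=[1, 4]
  pop 5: indeg[3]->0 | ready=[3] | order so far=[1, 4, 5]
  pop 3: indeg[0]->0; indeg[2]->1 | ready=[0] | order so far=[1, 4, 5, 3]
  pop 0: indeg[2]->0 | ready=[2] | order so far=[1, 4, 5, 3, 0]
  pop 2: no out-edges | ready=[] | order so far=[1, 4, 5, 3, 0, 2]
  Result: [1, 4, 5, 3, 0, 2]

Answer: [1, 4, 5, 3, 0, 2]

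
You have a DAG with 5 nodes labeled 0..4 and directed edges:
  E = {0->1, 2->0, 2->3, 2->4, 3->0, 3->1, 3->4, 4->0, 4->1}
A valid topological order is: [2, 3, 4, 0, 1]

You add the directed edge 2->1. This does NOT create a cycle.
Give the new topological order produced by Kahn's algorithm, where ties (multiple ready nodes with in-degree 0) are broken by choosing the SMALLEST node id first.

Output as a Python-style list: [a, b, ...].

Answer: [2, 3, 4, 0, 1]

Derivation:
Old toposort: [2, 3, 4, 0, 1]
Added edge: 2->1
Position of 2 (0) < position of 1 (4). Old order still valid.
Run Kahn's algorithm (break ties by smallest node id):
  initial in-degrees: [3, 4, 0, 1, 2]
  ready (indeg=0): [2]
  pop 2: indeg[0]->2; indeg[1]->3; indeg[3]->0; indeg[4]->1 | ready=[3] | order so far=[2]
  pop 3: indeg[0]->1; indeg[1]->2; indeg[4]->0 | ready=[4] | order so far=[2, 3]
  pop 4: indeg[0]->0; indeg[1]->1 | ready=[0] | order so far=[2, 3, 4]
  pop 0: indeg[1]->0 | ready=[1] | order so far=[2, 3, 4, 0]
  pop 1: no out-edges | ready=[] | order so far=[2, 3, 4, 0, 1]
  Result: [2, 3, 4, 0, 1]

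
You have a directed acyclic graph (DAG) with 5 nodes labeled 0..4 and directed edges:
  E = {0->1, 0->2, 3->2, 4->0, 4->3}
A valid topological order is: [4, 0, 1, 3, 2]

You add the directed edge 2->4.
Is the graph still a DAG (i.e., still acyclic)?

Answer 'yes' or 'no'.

Answer: no

Derivation:
Given toposort: [4, 0, 1, 3, 2]
Position of 2: index 4; position of 4: index 0
New edge 2->4: backward (u after v in old order)
Backward edge: old toposort is now invalid. Check if this creates a cycle.
Does 4 already reach 2? Reachable from 4: [0, 1, 2, 3, 4]. YES -> cycle!
Still a DAG? no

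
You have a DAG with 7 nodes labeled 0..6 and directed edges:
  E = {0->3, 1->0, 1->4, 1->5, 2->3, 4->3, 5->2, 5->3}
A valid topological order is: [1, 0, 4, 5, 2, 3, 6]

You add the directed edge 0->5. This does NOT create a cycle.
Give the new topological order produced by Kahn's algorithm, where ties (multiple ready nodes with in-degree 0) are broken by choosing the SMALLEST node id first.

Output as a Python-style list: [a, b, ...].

Answer: [1, 0, 4, 5, 2, 3, 6]

Derivation:
Old toposort: [1, 0, 4, 5, 2, 3, 6]
Added edge: 0->5
Position of 0 (1) < position of 5 (3). Old order still valid.
Run Kahn's algorithm (break ties by smallest node id):
  initial in-degrees: [1, 0, 1, 4, 1, 2, 0]
  ready (indeg=0): [1, 6]
  pop 1: indeg[0]->0; indeg[4]->0; indeg[5]->1 | ready=[0, 4, 6] | order so far=[1]
  pop 0: indeg[3]->3; indeg[5]->0 | ready=[4, 5, 6] | order so far=[1, 0]
  pop 4: indeg[3]->2 | ready=[5, 6] | order so far=[1, 0, 4]
  pop 5: indeg[2]->0; indeg[3]->1 | ready=[2, 6] | order so far=[1, 0, 4, 5]
  pop 2: indeg[3]->0 | ready=[3, 6] | order so far=[1, 0, 4, 5, 2]
  pop 3: no out-edges | ready=[6] | order so far=[1, 0, 4, 5, 2, 3]
  pop 6: no out-edges | ready=[] | order so far=[1, 0, 4, 5, 2, 3, 6]
  Result: [1, 0, 4, 5, 2, 3, 6]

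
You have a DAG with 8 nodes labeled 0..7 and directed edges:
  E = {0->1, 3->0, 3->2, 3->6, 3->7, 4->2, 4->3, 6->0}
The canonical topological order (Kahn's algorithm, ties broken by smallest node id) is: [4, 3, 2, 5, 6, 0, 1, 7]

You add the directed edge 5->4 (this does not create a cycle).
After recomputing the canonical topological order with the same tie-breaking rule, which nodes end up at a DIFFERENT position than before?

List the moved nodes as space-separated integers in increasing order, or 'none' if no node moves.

Old toposort: [4, 3, 2, 5, 6, 0, 1, 7]
Added edge 5->4
Recompute Kahn (smallest-id tiebreak):
  initial in-degrees: [2, 1, 2, 1, 1, 0, 1, 1]
  ready (indeg=0): [5]
  pop 5: indeg[4]->0 | ready=[4] | order so far=[5]
  pop 4: indeg[2]->1; indeg[3]->0 | ready=[3] | order so far=[5, 4]
  pop 3: indeg[0]->1; indeg[2]->0; indeg[6]->0; indeg[7]->0 | ready=[2, 6, 7] | order so far=[5, 4, 3]
  pop 2: no out-edges | ready=[6, 7] | order so far=[5, 4, 3, 2]
  pop 6: indeg[0]->0 | ready=[0, 7] | order so far=[5, 4, 3, 2, 6]
  pop 0: indeg[1]->0 | ready=[1, 7] | order so far=[5, 4, 3, 2, 6, 0]
  pop 1: no out-edges | ready=[7] | order so far=[5, 4, 3, 2, 6, 0, 1]
  pop 7: no out-edges | ready=[] | order so far=[5, 4, 3, 2, 6, 0, 1, 7]
New canonical toposort: [5, 4, 3, 2, 6, 0, 1, 7]
Compare positions:
  Node 0: index 5 -> 5 (same)
  Node 1: index 6 -> 6 (same)
  Node 2: index 2 -> 3 (moved)
  Node 3: index 1 -> 2 (moved)
  Node 4: index 0 -> 1 (moved)
  Node 5: index 3 -> 0 (moved)
  Node 6: index 4 -> 4 (same)
  Node 7: index 7 -> 7 (same)
Nodes that changed position: 2 3 4 5

Answer: 2 3 4 5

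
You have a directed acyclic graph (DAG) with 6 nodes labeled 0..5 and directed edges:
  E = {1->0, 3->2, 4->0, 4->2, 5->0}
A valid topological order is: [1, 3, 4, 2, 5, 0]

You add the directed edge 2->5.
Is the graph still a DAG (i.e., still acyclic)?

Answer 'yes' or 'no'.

Answer: yes

Derivation:
Given toposort: [1, 3, 4, 2, 5, 0]
Position of 2: index 3; position of 5: index 4
New edge 2->5: forward
Forward edge: respects the existing order. Still a DAG, same toposort still valid.
Still a DAG? yes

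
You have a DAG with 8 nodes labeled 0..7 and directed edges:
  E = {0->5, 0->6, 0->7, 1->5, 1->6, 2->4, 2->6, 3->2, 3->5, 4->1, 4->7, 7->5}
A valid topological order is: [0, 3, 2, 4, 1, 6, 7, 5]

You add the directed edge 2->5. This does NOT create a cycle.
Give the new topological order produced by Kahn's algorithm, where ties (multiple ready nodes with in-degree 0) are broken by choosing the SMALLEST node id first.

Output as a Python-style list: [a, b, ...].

Answer: [0, 3, 2, 4, 1, 6, 7, 5]

Derivation:
Old toposort: [0, 3, 2, 4, 1, 6, 7, 5]
Added edge: 2->5
Position of 2 (2) < position of 5 (7). Old order still valid.
Run Kahn's algorithm (break ties by smallest node id):
  initial in-degrees: [0, 1, 1, 0, 1, 5, 3, 2]
  ready (indeg=0): [0, 3]
  pop 0: indeg[5]->4; indeg[6]->2; indeg[7]->1 | ready=[3] | order so far=[0]
  pop 3: indeg[2]->0; indeg[5]->3 | ready=[2] | order so far=[0, 3]
  pop 2: indeg[4]->0; indeg[5]->2; indeg[6]->1 | ready=[4] | order so far=[0, 3, 2]
  pop 4: indeg[1]->0; indeg[7]->0 | ready=[1, 7] | order so far=[0, 3, 2, 4]
  pop 1: indeg[5]->1; indeg[6]->0 | ready=[6, 7] | order so far=[0, 3, 2, 4, 1]
  pop 6: no out-edges | ready=[7] | order so far=[0, 3, 2, 4, 1, 6]
  pop 7: indeg[5]->0 | ready=[5] | order so far=[0, 3, 2, 4, 1, 6, 7]
  pop 5: no out-edges | ready=[] | order so far=[0, 3, 2, 4, 1, 6, 7, 5]
  Result: [0, 3, 2, 4, 1, 6, 7, 5]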